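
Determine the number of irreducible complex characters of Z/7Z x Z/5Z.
35

Derivation: The number of irreducible complex representations of a finite group equals its number of conjugacy classes. Z/7Z x Z/5Z is abelian of order 35, so every element is its own conjugacy class: 35 classes, so Z/7Z x Z/5Z (order 35) has exactly 35 irreducible complex representations.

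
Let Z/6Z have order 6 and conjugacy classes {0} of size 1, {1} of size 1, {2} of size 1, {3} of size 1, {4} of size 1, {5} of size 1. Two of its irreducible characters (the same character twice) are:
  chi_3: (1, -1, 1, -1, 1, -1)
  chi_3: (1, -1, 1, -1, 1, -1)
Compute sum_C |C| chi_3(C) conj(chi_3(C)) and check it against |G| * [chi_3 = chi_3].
Sum = 6 = |G| = 6; so <chi_3, chi_3> = 1 (norm-1 confirms irreducibility).

Justification: Compute term by term over conjugacy classes (|C| * chi_3(C) * conj(chi_3(C))):
  1*(1)*conj(1) + 1*(-1)*conj(-1) + 1*(1)*conj(1) + 1*(-1)*conj(-1) + 1*(1)*conj(1) + 1*(-1)*conj(-1)
  = (1) + (1) + (1) + (1) + (1) + (1)
  = 6.
(Exp terms are combined using exp(i*s)*conj(exp(i*t)) = exp(i*(s-t)), and sums of them are collapsed using the identity that for every m > 1 the m distinct m-th roots of unity sum to 0, e.g. 1 + exp(2*I*pi/3) + exp(-2*I*pi/3) = 0.)
Dividing by |G| = 6 gives 6/6 = 1, matching the row-orthogonality relation <chi_3, chi_3> = [chi_3 = chi_3].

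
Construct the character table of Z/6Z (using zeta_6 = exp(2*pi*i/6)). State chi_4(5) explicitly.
Character table of Z/6Z (irreps indexed chi_0,...,chi_5 with chi_k(m) = zeta_6^(k*m), zeta_6 = exp(2*pi*i/6)):
  irrep \ class  {0} (size 1)  {1} (size 1)    {2} (size 1)    {3} (size 1)  {4} (size 1)    {5} (size 1)  
  chi_0          1             1               1               1             1               1             
  chi_1          1             exp(I*pi/3)     exp(2*I*pi/3)   -1            exp(-2*I*pi/3)  exp(-I*pi/3)  
  chi_2          1             exp(2*I*pi/3)   exp(-2*I*pi/3)  1             exp(2*I*pi/3)   exp(-2*I*pi/3)
  chi_3          1             -1              1               -1            1               -1            
  chi_4          1             exp(-2*I*pi/3)  exp(2*I*pi/3)   1             exp(-2*I*pi/3)  exp(2*I*pi/3) 
  chi_5          1             exp(-I*pi/3)    exp(-2*I*pi/3)  -1            exp(2*I*pi/3)   exp(I*pi/3)   

Spot check: chi_4(5) = zeta_6^(4*5) = zeta_6^20 = exp(2*I*pi/3).

Why: Z/6Z is abelian, so all 6 irreducible complex representations are 1-dimensional. They are given by chi_k(m) = zeta_6^(k*m) for k = 0,...,5. Row orthogonality: sum_m chi_k(m) conj(chi_l(m)) = 6 * [k = l].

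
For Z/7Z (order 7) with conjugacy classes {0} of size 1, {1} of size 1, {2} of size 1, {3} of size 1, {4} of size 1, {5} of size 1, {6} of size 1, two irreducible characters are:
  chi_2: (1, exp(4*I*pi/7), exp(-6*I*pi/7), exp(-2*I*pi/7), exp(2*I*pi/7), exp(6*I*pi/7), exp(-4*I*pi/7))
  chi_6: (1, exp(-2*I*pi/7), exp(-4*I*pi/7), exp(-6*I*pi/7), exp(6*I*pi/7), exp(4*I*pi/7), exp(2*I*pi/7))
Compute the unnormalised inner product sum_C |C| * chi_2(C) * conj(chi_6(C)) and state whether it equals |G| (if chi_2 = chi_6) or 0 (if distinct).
Sum = 0; so <chi_2, chi_6> = 0 (distinct irreducibles are orthogonal).

Justification: Compute term by term over conjugacy classes (|C| * chi_2(C) * conj(chi_6(C))):
  1*(1)*conj(1) + 1*(exp(4*I*pi/7))*conj(exp(-2*I*pi/7)) + 1*(exp(-6*I*pi/7))*conj(exp(-4*I*pi/7)) + 1*(exp(-2*I*pi/7))*conj(exp(-6*I*pi/7)) + 1*(exp(2*I*pi/7))*conj(exp(6*I*pi/7)) + 1*(exp(6*I*pi/7))*conj(exp(4*I*pi/7)) + 1*(exp(-4*I*pi/7))*conj(exp(2*I*pi/7))
  = (1) + (exp(6*I*pi/7)) + (exp(-2*I*pi/7)) + (exp(4*I*pi/7)) + (exp(-4*I*pi/7)) + (exp(2*I*pi/7)) + (exp(-6*I*pi/7))
  = 0.
(Exp terms are combined using exp(i*s)*conj(exp(i*t)) = exp(i*(s-t)), and sums of them are collapsed using the identity that for every m > 1 the m distinct m-th roots of unity sum to 0, e.g. 1 + exp(2*I*pi/3) + exp(-2*I*pi/3) = 0.)
Dividing by |G| = 7 gives 0/7 = 0, matching the row-orthogonality relation <chi_2, chi_6> = [chi_2 = chi_6].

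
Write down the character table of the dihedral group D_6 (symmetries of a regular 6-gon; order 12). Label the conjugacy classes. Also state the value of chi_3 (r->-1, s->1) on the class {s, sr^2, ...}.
Conjugacy classes: {e} of size 1, {r^3} of size 1, {r^1, r^5} of size 2, {r^2, r^4} of size 2, {s, sr^2, ...} of size 3, {sr, sr^3, ...} of size 3.
Character table:
  irrep \ class              {e} (size 1)  {r^3} (size 1)  {r^1, r^5} (size 2)  {r^2, r^4} (size 2)  {s, sr^2, ...} (size 3)  {sr, sr^3, ...} (size 3)
  chi_1 (triv)               1             1               1                    1                    1                        1                       
  chi_2 (sign: r->1, s->-1)  1             1               1                    1                    -1                       -1                      
  chi_3 (r->-1, s->1)        1             -1              -1                   1                    1                        -1                      
  chi_4 (r->-1, s->-1)       1             -1              -1                   1                    -1                       1                       
  chi_5 (2d, j=1)            2             -2              1                    -1                   0                        0                       
  chi_6 (2d, j=2)            2             2               -1                   -1                   0                        0                       

Spot check: chi_3 (r->-1, s->1) on {s, sr^2, ...} = 1.

Explanation: D_6 has order 2*6 = 12 with 6 conjugacy classes, hence 6 irreducibles. Sum of squared dims 1 + 1 + 1 + 1 + 4 + 4 = 12 = |G|. Linear characters come from the abelianisation; the 2-dimensional irreps have character r^k -> 2*cos(2*pi*j*k/6), reflections -> 0.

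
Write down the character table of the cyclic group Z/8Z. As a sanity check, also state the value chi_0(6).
Character table of Z/8Z (irreps indexed chi_0,...,chi_7 with chi_k(m) = zeta_8^(k*m), zeta_8 = exp(2*pi*i/8)):
  irrep \ class  {0} (size 1)  {1} (size 1)    {2} (size 1)  {3} (size 1)    {4} (size 1)  {5} (size 1)    {6} (size 1)  {7} (size 1)  
  chi_0          1             1               1             1               1             1               1             1             
  chi_1          1             exp(I*pi/4)     I             exp(3*I*pi/4)   -1            exp(-3*I*pi/4)  -I            exp(-I*pi/4)  
  chi_2          1             I               -1            -I              1             I               -1            -I            
  chi_3          1             exp(3*I*pi/4)   -I            exp(I*pi/4)     -1            exp(-I*pi/4)    I             exp(-3*I*pi/4)
  chi_4          1             -1              1             -1              1             -1              1             -1            
  chi_5          1             exp(-3*I*pi/4)  I             exp(-I*pi/4)    -1            exp(I*pi/4)     -I            exp(3*I*pi/4) 
  chi_6          1             -I              -1            I               1             -I              -1            I             
  chi_7          1             exp(-I*pi/4)    -I            exp(-3*I*pi/4)  -1            exp(3*I*pi/4)   I             exp(I*pi/4)   

Spot check: chi_0(6) = zeta_8^(0*6) = zeta_8^0 = 1.

Working: Z/8Z is abelian, so all 8 irreducible complex representations are 1-dimensional. They are given by chi_k(m) = zeta_8^(k*m) for k = 0,...,7. Row orthogonality: sum_m chi_k(m) conj(chi_l(m)) = 8 * [k = l].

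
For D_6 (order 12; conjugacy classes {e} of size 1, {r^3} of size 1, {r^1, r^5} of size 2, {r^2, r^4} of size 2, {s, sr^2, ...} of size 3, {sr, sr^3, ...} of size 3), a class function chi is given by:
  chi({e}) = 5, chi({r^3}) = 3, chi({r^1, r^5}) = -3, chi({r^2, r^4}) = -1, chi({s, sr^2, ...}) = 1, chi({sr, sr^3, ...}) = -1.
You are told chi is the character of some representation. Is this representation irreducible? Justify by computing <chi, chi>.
Not irreducible (reducible): <chi, chi> = 5 > 1.

Reasoning: <chi, chi> = (1/|G|) sum_C |C| * |chi(C)|^2 = (1/12)[1*|5|^2 + 1*|3|^2 + 2*|-3|^2 + 2*|-1|^2 + 3*|1|^2 + 3*|-1|^2]
  = (1/12)[(25) + (9) + (18) + (2) + (3) + (3)] = 60/12 = 5.
A character is irreducible iff <chi, chi> = 1, so this representation is reducible.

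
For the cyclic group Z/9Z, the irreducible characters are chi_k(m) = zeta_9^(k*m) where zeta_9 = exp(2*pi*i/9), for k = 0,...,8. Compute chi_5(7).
chi_5(7) = zeta_9^35 = exp(-2*I*pi/9)

Argument: chi_5(7) = zeta_9^(5*7) = zeta_9^35. Since zeta_9^9 = 1, this equals zeta_9^8 = exp(2*pi*i*8/9) = exp(-2*I*pi/9).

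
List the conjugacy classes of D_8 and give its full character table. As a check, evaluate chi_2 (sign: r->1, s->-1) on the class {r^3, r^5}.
Conjugacy classes: {e} of size 1, {r^4} of size 1, {r^1, r^7} of size 2, {r^2, r^6} of size 2, {r^3, r^5} of size 2, {s, sr^2, ...} of size 4, {sr, sr^3, ...} of size 4.
Character table:
  irrep \ class              {e} (size 1)  {r^4} (size 1)  {r^1, r^7} (size 2)  {r^2, r^6} (size 2)  {r^3, r^5} (size 2)  {s, sr^2, ...} (size 4)  {sr, sr^3, ...} (size 4)
  chi_1 (triv)               1             1               1                    1                    1                    1                        1                       
  chi_2 (sign: r->1, s->-1)  1             1               1                    1                    1                    -1                       -1                      
  chi_3 (r->-1, s->1)        1             1               -1                   1                    -1                   1                        -1                      
  chi_4 (r->-1, s->-1)       1             1               -1                   1                    -1                   -1                       1                       
  chi_5 (2d, j=1)            2             -2              sqrt(2)              0                    -sqrt(2)             0                        0                       
  chi_6 (2d, j=2)            2             2               0                    -2                   0                    0                        0                       
  chi_7 (2d, j=3)            2             -2              -sqrt(2)             0                    sqrt(2)              0                        0                       

Spot check: chi_2 (sign: r->1, s->-1) on {r^3, r^5} = 1.

Solution. D_8 has order 2*8 = 16 with 7 conjugacy classes, hence 7 irreducibles. Sum of squared dims 1 + 1 + 1 + 1 + 4 + 4 + 4 = 16 = |G|. Linear characters come from the abelianisation; the 2-dimensional irreps have character r^k -> 2*cos(2*pi*j*k/8), reflections -> 0.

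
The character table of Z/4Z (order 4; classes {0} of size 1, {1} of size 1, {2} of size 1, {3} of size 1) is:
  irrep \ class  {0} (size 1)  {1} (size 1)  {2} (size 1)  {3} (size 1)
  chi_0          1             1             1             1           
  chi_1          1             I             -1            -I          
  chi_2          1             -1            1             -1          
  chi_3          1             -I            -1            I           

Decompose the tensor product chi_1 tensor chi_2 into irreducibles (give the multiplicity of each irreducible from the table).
chi_1 tensor chi_2 = chi_3 (all other irreducibles have multiplicity 0).

Explanation: The character of a tensor product is the pointwise product (chi_1 * chi_2)(C) = chi_1(C) * chi_2(C):
  {0}: (1)*(1), {1}: (I)*(-1), {2}: (-1)*(1), {3}: (-I)*(-1)
so (chi_1 * chi_2) takes values
  {0} -> 1, {1} -> -I, {2} -> -1, {3} -> I.
Now take the inner product of this character with each irreducible chi from the table, <chi_1*chi_2, chi> = (1/4) sum_C |C| (chi_1*chi_2)(C) conj(chi(C)):
  <chi_1*chi_2, chi_0> = (1/4)[1*(1)*conj(1) + 1*(-I)*conj(1) + 1*(-1)*conj(1) + 1*(I)*conj(1)]
      = (1/4)[(1) + (-I) + (-1) + (I)] = 0/4 = 0
  <chi_1*chi_2, chi_1> = (1/4)[1*(1)*conj(1) + 1*(-I)*conj(I) + 1*(-1)*conj(-1) + 1*(I)*conj(-I)]
      = (1/4)[(1) + (-1) + (1) + (-1)] = 0/4 = 0
  <chi_1*chi_2, chi_2> = (1/4)[1*(1)*conj(1) + 1*(-I)*conj(-1) + 1*(-1)*conj(1) + 1*(I)*conj(-1)]
      = (1/4)[(1) + (I) + (-1) + (-I)] = 0/4 = 0
  <chi_1*chi_2, chi_3> = (1/4)[1*(1)*conj(1) + 1*(-I)*conj(-I) + 1*(-1)*conj(-1) + 1*(I)*conj(I)]
      = (1/4)[(1) + (1) + (1) + (1)] = 4/4 = 1
(Exp terms are combined using exp(i*s)*conj(exp(i*t)) = exp(i*(s-t)), and sums of them are collapsed using the identity that for every m > 1 the m distinct m-th roots of unity sum to 0, e.g. 1 + exp(2*I*pi/3) + exp(-2*I*pi/3) = 0.)
Hence the multiplicities are chi_3: 1. Dimension check: dim(chi_1)*dim(chi_2) = 1*1 = 1 and sum (mult * dim) = 1*1 = 1.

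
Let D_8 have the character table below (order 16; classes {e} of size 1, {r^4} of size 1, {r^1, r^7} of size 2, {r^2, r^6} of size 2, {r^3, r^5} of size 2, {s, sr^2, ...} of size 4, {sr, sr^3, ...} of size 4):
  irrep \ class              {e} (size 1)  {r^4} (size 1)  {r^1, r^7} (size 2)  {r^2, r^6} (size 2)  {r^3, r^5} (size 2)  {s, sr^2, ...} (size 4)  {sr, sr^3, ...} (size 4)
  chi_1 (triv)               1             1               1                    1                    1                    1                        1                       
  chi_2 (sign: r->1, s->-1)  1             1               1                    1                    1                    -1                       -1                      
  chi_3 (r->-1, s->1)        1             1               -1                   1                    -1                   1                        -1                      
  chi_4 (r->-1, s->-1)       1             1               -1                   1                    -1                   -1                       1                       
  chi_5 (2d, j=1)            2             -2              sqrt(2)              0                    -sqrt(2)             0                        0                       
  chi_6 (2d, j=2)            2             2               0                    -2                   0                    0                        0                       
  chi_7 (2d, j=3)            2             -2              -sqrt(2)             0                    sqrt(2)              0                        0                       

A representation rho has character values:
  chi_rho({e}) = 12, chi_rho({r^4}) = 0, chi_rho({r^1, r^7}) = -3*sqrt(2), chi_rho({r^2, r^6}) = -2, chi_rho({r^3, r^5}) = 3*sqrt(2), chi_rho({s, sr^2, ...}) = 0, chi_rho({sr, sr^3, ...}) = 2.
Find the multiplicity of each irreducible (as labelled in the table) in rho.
Multiplicities: chi_1: 1, chi_2: 0, chi_3: 0, chi_4: 1, chi_5: 0, chi_6: 2, chi_7: 3.

Justification: Use <chi_rho, chi> = (1/|G|) sum_C |C| * chi_rho(C) * conj(chi(C)) with |G| = 16 for each irreducible chi in the table:
  <chi_rho, chi_1> = (1/16)[1*(12)*conj(1) + 1*(0)*conj(1) + 2*(-3*sqrt(2))*conj(1) + 2*(-2)*conj(1) + 2*(3*sqrt(2))*conj(1) + 4*(0)*conj(1) + 4*(2)*conj(1)]
      = (1/16)[(12) + (0) + (-6*sqrt(2)) + (-4) + (6*sqrt(2)) + (0) + (8)] = 16/16 = 1
  <chi_rho, chi_2> = (1/16)[1*(12)*conj(1) + 1*(0)*conj(1) + 2*(-3*sqrt(2))*conj(1) + 2*(-2)*conj(1) + 2*(3*sqrt(2))*conj(1) + 4*(0)*conj(-1) + 4*(2)*conj(-1)]
      = (1/16)[(12) + (0) + (-6*sqrt(2)) + (-4) + (6*sqrt(2)) + (0) + (-8)] = 0/16 = 0
  <chi_rho, chi_3> = (1/16)[1*(12)*conj(1) + 1*(0)*conj(1) + 2*(-3*sqrt(2))*conj(-1) + 2*(-2)*conj(1) + 2*(3*sqrt(2))*conj(-1) + 4*(0)*conj(1) + 4*(2)*conj(-1)]
      = (1/16)[(12) + (0) + (6*sqrt(2)) + (-4) + (-6*sqrt(2)) + (0) + (-8)] = 0/16 = 0
  <chi_rho, chi_4> = (1/16)[1*(12)*conj(1) + 1*(0)*conj(1) + 2*(-3*sqrt(2))*conj(-1) + 2*(-2)*conj(1) + 2*(3*sqrt(2))*conj(-1) + 4*(0)*conj(-1) + 4*(2)*conj(1)]
      = (1/16)[(12) + (0) + (6*sqrt(2)) + (-4) + (-6*sqrt(2)) + (0) + (8)] = 16/16 = 1
  <chi_rho, chi_5> = (1/16)[1*(12)*conj(2) + 1*(0)*conj(-2) + 2*(-3*sqrt(2))*conj(sqrt(2)) + 2*(-2)*conj(0) + 2*(3*sqrt(2))*conj(-sqrt(2)) + 4*(0)*conj(0) + 4*(2)*conj(0)]
      = (1/16)[(24) + (0) + (-12) + (0) + (-12) + (0) + (0)] = 0/16 = 0
  <chi_rho, chi_6> = (1/16)[1*(12)*conj(2) + 1*(0)*conj(2) + 2*(-3*sqrt(2))*conj(0) + 2*(-2)*conj(-2) + 2*(3*sqrt(2))*conj(0) + 4*(0)*conj(0) + 4*(2)*conj(0)]
      = (1/16)[(24) + (0) + (0) + (8) + (0) + (0) + (0)] = 32/16 = 2
  <chi_rho, chi_7> = (1/16)[1*(12)*conj(2) + 1*(0)*conj(-2) + 2*(-3*sqrt(2))*conj(-sqrt(2)) + 2*(-2)*conj(0) + 2*(3*sqrt(2))*conj(sqrt(2)) + 4*(0)*conj(0) + 4*(2)*conj(0)]
      = (1/16)[(24) + (0) + (12) + (0) + (12) + (0) + (0)] = 48/16 = 3
Dimension check: dim(rho) = sum (mult * dim) = 1*1 + 0*1 + 0*1 + 1*1 + 0*2 + 2*2 + 3*2 = 12 = chi_rho(e) = 12.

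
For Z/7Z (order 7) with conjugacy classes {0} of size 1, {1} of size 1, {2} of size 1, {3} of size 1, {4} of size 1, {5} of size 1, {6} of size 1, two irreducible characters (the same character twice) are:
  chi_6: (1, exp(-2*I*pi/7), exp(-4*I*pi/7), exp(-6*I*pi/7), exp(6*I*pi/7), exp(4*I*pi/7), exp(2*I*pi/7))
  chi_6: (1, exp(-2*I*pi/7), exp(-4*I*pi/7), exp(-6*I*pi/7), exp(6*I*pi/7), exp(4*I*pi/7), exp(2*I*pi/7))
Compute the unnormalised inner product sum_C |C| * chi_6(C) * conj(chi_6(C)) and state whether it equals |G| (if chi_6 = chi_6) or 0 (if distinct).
Sum = 7 = |G| = 7; so <chi_6, chi_6> = 1 (norm-1 confirms irreducibility).

Reasoning: Compute term by term over conjugacy classes (|C| * chi_6(C) * conj(chi_6(C))):
  1*(1)*conj(1) + 1*(exp(-2*I*pi/7))*conj(exp(-2*I*pi/7)) + 1*(exp(-4*I*pi/7))*conj(exp(-4*I*pi/7)) + 1*(exp(-6*I*pi/7))*conj(exp(-6*I*pi/7)) + 1*(exp(6*I*pi/7))*conj(exp(6*I*pi/7)) + 1*(exp(4*I*pi/7))*conj(exp(4*I*pi/7)) + 1*(exp(2*I*pi/7))*conj(exp(2*I*pi/7))
  = (1) + (1) + (1) + (1) + (1) + (1) + (1)
  = 7.
(Exp terms are combined using exp(i*s)*conj(exp(i*t)) = exp(i*(s-t)), and sums of them are collapsed using the identity that for every m > 1 the m distinct m-th roots of unity sum to 0, e.g. 1 + exp(2*I*pi/3) + exp(-2*I*pi/3) = 0.)
Dividing by |G| = 7 gives 7/7 = 1, matching the row-orthogonality relation <chi_6, chi_6> = [chi_6 = chi_6].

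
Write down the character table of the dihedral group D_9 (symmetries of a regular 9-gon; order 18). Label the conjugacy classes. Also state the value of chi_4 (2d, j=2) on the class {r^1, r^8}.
Conjugacy classes: {e} of size 1, {r^1, r^8} of size 2, {r^2, r^7} of size 2, {r^3, r^6} of size 2, {r^4, r^5} of size 2, {s, sr, ..., sr^8} of size 9.
Character table:
  irrep \ class              {e} (size 1)  {r^1, r^8} (size 2)  {r^2, r^7} (size 2)  {r^3, r^6} (size 2)  {r^4, r^5} (size 2)  {s, sr, ..., sr^8} (size 9)
  chi_1 (triv)               1             1                    1                    1                    1                    1                          
  chi_2 (sign: r->1, s->-1)  1             1                    1                    1                    1                    -1                         
  chi_3 (2d, j=1)            2             2*cos(2*pi/9)        2*cos(4*pi/9)        -1                   -2*cos(pi/9)         0                          
  chi_4 (2d, j=2)            2             2*cos(4*pi/9)        -2*cos(pi/9)         -1                   2*cos(2*pi/9)        0                          
  chi_5 (2d, j=3)            2             -1                   -1                   2                    -1                   0                          
  chi_6 (2d, j=4)            2             -2*cos(pi/9)         2*cos(2*pi/9)        -1                   2*cos(4*pi/9)        0                          

Spot check: chi_4 (2d, j=2) on {r^1, r^8} = 2*cos(4*pi/9).

Argument: D_9 has order 2*9 = 18 with 6 conjugacy classes, hence 6 irreducibles. Sum of squared dims 1 + 1 + 4 + 4 + 4 + 4 = 18 = |G|. Linear characters come from the abelianisation; the 2-dimensional irreps have character r^k -> 2*cos(2*pi*j*k/9), reflections -> 0.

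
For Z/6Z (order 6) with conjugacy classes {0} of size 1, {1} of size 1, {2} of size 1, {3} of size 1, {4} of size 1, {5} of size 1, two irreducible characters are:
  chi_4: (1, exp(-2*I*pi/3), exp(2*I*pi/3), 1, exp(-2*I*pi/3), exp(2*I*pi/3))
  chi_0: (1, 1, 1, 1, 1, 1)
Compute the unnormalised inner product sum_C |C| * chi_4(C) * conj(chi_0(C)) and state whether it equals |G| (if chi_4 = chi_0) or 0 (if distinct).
Sum = 0; so <chi_4, chi_0> = 0 (distinct irreducibles are orthogonal).

Justification: Compute term by term over conjugacy classes (|C| * chi_4(C) * conj(chi_0(C))):
  1*(1)*conj(1) + 1*(exp(-2*I*pi/3))*conj(1) + 1*(exp(2*I*pi/3))*conj(1) + 1*(1)*conj(1) + 1*(exp(-2*I*pi/3))*conj(1) + 1*(exp(2*I*pi/3))*conj(1)
  = (1) + (exp(-2*I*pi/3)) + (exp(2*I*pi/3)) + (1) + (exp(-2*I*pi/3)) + (exp(2*I*pi/3))
  = 0.
(Exp terms are combined using exp(i*s)*conj(exp(i*t)) = exp(i*(s-t)), and sums of them are collapsed using the identity that for every m > 1 the m distinct m-th roots of unity sum to 0, e.g. 1 + exp(2*I*pi/3) + exp(-2*I*pi/3) = 0.)
Dividing by |G| = 6 gives 0/6 = 0, matching the row-orthogonality relation <chi_4, chi_0> = [chi_4 = chi_0].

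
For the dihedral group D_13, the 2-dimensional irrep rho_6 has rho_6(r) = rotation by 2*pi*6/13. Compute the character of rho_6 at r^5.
chi_{rho_6}(r^5) = 2*cos(2*pi*6*5/13) = -2*cos(5*pi/13)

Explanation: rho_6(r^5) is rotation by angle 2*pi*6*5/13, whose trace is 2*cos(2*pi*6*5/13) = -2*cos(5*pi/13).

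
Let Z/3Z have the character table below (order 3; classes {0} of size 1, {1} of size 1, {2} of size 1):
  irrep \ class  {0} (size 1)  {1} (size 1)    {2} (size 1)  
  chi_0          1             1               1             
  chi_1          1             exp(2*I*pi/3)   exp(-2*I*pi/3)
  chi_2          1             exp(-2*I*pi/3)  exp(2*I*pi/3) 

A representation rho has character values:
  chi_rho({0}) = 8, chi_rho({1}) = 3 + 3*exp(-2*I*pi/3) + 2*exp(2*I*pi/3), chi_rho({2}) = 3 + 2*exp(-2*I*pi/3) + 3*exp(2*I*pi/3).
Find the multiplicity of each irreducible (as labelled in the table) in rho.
Multiplicities: chi_0: 3, chi_1: 2, chi_2: 3.

Proof sketch: Use <chi_rho, chi> = (1/|G|) sum_C |C| * chi_rho(C) * conj(chi(C)) with |G| = 3 for each irreducible chi in the table:
  <chi_rho, chi_0> = (1/3)[1*(8)*conj(1) + 1*(3 + 3*exp(-2*I*pi/3) + 2*exp(2*I*pi/3))*conj(1) + 1*(3 + 2*exp(-2*I*pi/3) + 3*exp(2*I*pi/3))*conj(1)]
      = (1/3)[(8) + (3 + 3*exp(-2*I*pi/3) + 2*exp(2*I*pi/3)) + (3 + 2*exp(-2*I*pi/3) + 3*exp(2*I*pi/3))] = 9/3 = 3
  <chi_rho, chi_1> = (1/3)[1*(8)*conj(1) + 1*(3 + 3*exp(-2*I*pi/3) + 2*exp(2*I*pi/3))*conj(exp(2*I*pi/3)) + 1*(3 + 2*exp(-2*I*pi/3) + 3*exp(2*I*pi/3))*conj(exp(-2*I*pi/3))]
      = (1/3)[(8) + (-1) + (-1)] = 6/3 = 2
  <chi_rho, chi_2> = (1/3)[1*(8)*conj(1) + 1*(3 + 3*exp(-2*I*pi/3) + 2*exp(2*I*pi/3))*conj(exp(-2*I*pi/3)) + 1*(3 + 2*exp(-2*I*pi/3) + 3*exp(2*I*pi/3))*conj(exp(2*I*pi/3))]
      = (1/3)[(8) + (3 + 2*exp(-2*I*pi/3) + 3*exp(2*I*pi/3)) + (3 + 3*exp(-2*I*pi/3) + 2*exp(2*I*pi/3))] = 9/3 = 3
(Exp terms are combined using exp(i*s)*conj(exp(i*t)) = exp(i*(s-t)), and sums of them are collapsed using the identity that for every m > 1 the m distinct m-th roots of unity sum to 0, e.g. 1 + exp(2*I*pi/3) + exp(-2*I*pi/3) = 0.)
Dimension check: dim(rho) = sum (mult * dim) = 3*1 + 2*1 + 3*1 = 8 = chi_rho(e) = 8.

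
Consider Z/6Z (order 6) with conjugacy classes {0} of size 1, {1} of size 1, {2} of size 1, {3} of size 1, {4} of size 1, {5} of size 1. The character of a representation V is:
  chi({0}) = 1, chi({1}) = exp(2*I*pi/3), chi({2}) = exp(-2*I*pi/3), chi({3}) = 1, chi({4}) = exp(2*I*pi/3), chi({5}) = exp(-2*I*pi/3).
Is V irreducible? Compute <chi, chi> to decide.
Irreducible: <chi, chi> = 1.

Proof sketch: <chi, chi> = (1/|G|) sum_C |C| * |chi(C)|^2 = (1/6)[1*|1|^2 + 1*|exp(2*I*pi/3)|^2 + 1*|exp(-2*I*pi/3)|^2 + 1*|1|^2 + 1*|exp(2*I*pi/3)|^2 + 1*|exp(-2*I*pi/3)|^2]
  = (1/6)[(1) + (1) + (1) + (1) + (1) + (1)] = 6/6 = 1.
(Exp terms are combined using exp(i*s)*conj(exp(i*t)) = exp(i*(s-t)), and sums of them are collapsed using the identity that for every m > 1 the m distinct m-th roots of unity sum to 0, e.g. 1 + exp(2*I*pi/3) + exp(-2*I*pi/3) = 0.)
A character is irreducible iff <chi, chi> = 1, so this representation is irreducible.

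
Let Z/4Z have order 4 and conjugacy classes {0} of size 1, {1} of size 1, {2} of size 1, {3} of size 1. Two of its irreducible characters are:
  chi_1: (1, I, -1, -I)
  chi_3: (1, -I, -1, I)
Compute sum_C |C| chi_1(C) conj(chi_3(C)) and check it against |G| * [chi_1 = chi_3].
Sum = 0; so <chi_1, chi_3> = 0 (distinct irreducibles are orthogonal).

Reasoning: Compute term by term over conjugacy classes (|C| * chi_1(C) * conj(chi_3(C))):
  1*(1)*conj(1) + 1*(I)*conj(-I) + 1*(-1)*conj(-1) + 1*(-I)*conj(I)
  = (1) + (-1) + (1) + (-1)
  = 0.
(Exp terms are combined using exp(i*s)*conj(exp(i*t)) = exp(i*(s-t)), and sums of them are collapsed using the identity that for every m > 1 the m distinct m-th roots of unity sum to 0, e.g. 1 + exp(2*I*pi/3) + exp(-2*I*pi/3) = 0.)
Dividing by |G| = 4 gives 0/4 = 0, matching the row-orthogonality relation <chi_1, chi_3> = [chi_1 = chi_3].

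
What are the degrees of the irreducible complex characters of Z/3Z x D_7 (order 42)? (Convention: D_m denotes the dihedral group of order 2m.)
Dimensions: 1, 1, 1, 1, 1, 1, 2, 2, 2, 2, 2, 2, 2, 2, 2

There are 15 irreducibles (= number of conjugacy classes). Their dimensions d_i satisfy sum d_i^2 = |G| = 42: 1 + 1 + 1 + 1 + 1 + 1 + 4 + 4 + 4 + 4 + 4 + 4 + 4 + 4 + 4 = 42. (For the product with Z/3Z: each of the 3 1-dim characters of Z/3Z tensors with each irrep of D_7, giving 3 copies of each D_7-dimension.)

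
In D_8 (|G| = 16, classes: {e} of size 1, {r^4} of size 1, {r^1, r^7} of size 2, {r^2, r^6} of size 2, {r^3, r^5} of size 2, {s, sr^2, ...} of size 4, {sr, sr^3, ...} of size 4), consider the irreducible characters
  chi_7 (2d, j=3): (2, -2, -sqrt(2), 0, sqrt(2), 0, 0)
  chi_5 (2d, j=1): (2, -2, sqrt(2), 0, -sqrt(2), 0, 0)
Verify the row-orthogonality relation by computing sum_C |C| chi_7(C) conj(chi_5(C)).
Sum = 0; so <chi_7, chi_5> = 0 (distinct irreducibles are orthogonal).

Compute term by term over conjugacy classes (|C| * chi_7(C) * conj(chi_5(C))):
  1*(2)*conj(2) + 1*(-2)*conj(-2) + 2*(-sqrt(2))*conj(sqrt(2)) + 2*(0)*conj(0) + 2*(sqrt(2))*conj(-sqrt(2)) + 4*(0)*conj(0) + 4*(0)*conj(0)
  = (4) + (4) + (-4) + (0) + (-4) + (0) + (0)
  = 0.
Dividing by |G| = 16 gives 0/16 = 0, matching the row-orthogonality relation <chi_7, chi_5> = [chi_7 = chi_5].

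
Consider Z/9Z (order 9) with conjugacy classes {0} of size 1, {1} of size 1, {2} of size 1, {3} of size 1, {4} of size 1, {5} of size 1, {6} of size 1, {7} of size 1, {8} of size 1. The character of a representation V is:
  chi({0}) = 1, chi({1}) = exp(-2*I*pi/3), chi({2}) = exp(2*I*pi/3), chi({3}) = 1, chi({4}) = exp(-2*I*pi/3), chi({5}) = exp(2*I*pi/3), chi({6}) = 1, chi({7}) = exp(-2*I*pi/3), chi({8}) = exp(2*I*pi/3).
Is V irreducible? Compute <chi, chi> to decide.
Irreducible: <chi, chi> = 1.

Derivation: <chi, chi> = (1/|G|) sum_C |C| * |chi(C)|^2 = (1/9)[1*|1|^2 + 1*|exp(-2*I*pi/3)|^2 + 1*|exp(2*I*pi/3)|^2 + 1*|1|^2 + 1*|exp(-2*I*pi/3)|^2 + 1*|exp(2*I*pi/3)|^2 + 1*|1|^2 + 1*|exp(-2*I*pi/3)|^2 + 1*|exp(2*I*pi/3)|^2]
  = (1/9)[(1) + (1) + (1) + (1) + (1) + (1) + (1) + (1) + (1)] = 9/9 = 1.
(Exp terms are combined using exp(i*s)*conj(exp(i*t)) = exp(i*(s-t)), and sums of them are collapsed using the identity that for every m > 1 the m distinct m-th roots of unity sum to 0, e.g. 1 + exp(2*I*pi/3) + exp(-2*I*pi/3) = 0.)
A character is irreducible iff <chi, chi> = 1, so this representation is irreducible.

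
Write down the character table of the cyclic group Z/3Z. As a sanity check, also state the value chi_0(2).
Character table of Z/3Z (irreps indexed chi_0,...,chi_2 with chi_k(m) = zeta_3^(k*m), zeta_3 = exp(2*pi*i/3)):
  irrep \ class  {0} (size 1)  {1} (size 1)    {2} (size 1)  
  chi_0          1             1               1             
  chi_1          1             exp(2*I*pi/3)   exp(-2*I*pi/3)
  chi_2          1             exp(-2*I*pi/3)  exp(2*I*pi/3) 

Spot check: chi_0(2) = zeta_3^(0*2) = zeta_3^0 = 1.

Explanation: Z/3Z is abelian, so all 3 irreducible complex representations are 1-dimensional. They are given by chi_k(m) = zeta_3^(k*m) for k = 0,...,2. Row orthogonality: sum_m chi_k(m) conj(chi_l(m)) = 3 * [k = l].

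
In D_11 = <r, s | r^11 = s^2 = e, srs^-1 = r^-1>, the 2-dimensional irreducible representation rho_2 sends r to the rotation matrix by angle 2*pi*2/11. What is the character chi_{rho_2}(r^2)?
chi_{rho_2}(r^2) = 2*cos(2*pi*2*2/11) = -2*cos(3*pi/11)

Argument: rho_2(r^2) is rotation by angle 2*pi*2*2/11, whose trace is 2*cos(2*pi*2*2/11) = -2*cos(3*pi/11).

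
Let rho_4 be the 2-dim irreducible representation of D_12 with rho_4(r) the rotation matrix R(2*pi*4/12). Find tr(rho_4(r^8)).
chi_{rho_4}(r^8) = 2*cos(2*pi*4*8/12) = -1

Argument: rho_4(r^8) is rotation by angle 2*pi*4*8/12, whose trace is 2*cos(2*pi*4*8/12) = -1.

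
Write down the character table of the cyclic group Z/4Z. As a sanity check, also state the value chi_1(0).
Character table of Z/4Z (irreps indexed chi_0,...,chi_3 with chi_k(m) = zeta_4^(k*m), zeta_4 = exp(2*pi*i/4)):
  irrep \ class  {0} (size 1)  {1} (size 1)  {2} (size 1)  {3} (size 1)
  chi_0          1             1             1             1           
  chi_1          1             I             -1            -I          
  chi_2          1             -1            1             -1          
  chi_3          1             -I            -1            I           

Spot check: chi_1(0) = zeta_4^(1*0) = zeta_4^0 = 1.

Argument: Z/4Z is abelian, so all 4 irreducible complex representations are 1-dimensional. They are given by chi_k(m) = zeta_4^(k*m) for k = 0,...,3. Row orthogonality: sum_m chi_k(m) conj(chi_l(m)) = 4 * [k = l].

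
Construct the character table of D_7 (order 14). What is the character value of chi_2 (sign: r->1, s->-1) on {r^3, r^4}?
Conjugacy classes: {e} of size 1, {r^1, r^6} of size 2, {r^2, r^5} of size 2, {r^3, r^4} of size 2, {s, sr, ..., sr^6} of size 7.
Character table:
  irrep \ class              {e} (size 1)  {r^1, r^6} (size 2)  {r^2, r^5} (size 2)  {r^3, r^4} (size 2)  {s, sr, ..., sr^6} (size 7)
  chi_1 (triv)               1             1                    1                    1                    1                          
  chi_2 (sign: r->1, s->-1)  1             1                    1                    1                    -1                         
  chi_3 (2d, j=1)            2             2*cos(2*pi/7)        -2*cos(3*pi/7)       -2*cos(pi/7)         0                          
  chi_4 (2d, j=2)            2             -2*cos(3*pi/7)       -2*cos(pi/7)         2*cos(2*pi/7)        0                          
  chi_5 (2d, j=3)            2             -2*cos(pi/7)         2*cos(2*pi/7)        -2*cos(3*pi/7)       0                          

Spot check: chi_2 (sign: r->1, s->-1) on {r^3, r^4} = 1.

Working: D_7 has order 2*7 = 14 with 5 conjugacy classes, hence 5 irreducibles. Sum of squared dims 1 + 1 + 4 + 4 + 4 = 14 = |G|. Linear characters come from the abelianisation; the 2-dimensional irreps have character r^k -> 2*cos(2*pi*j*k/7), reflections -> 0.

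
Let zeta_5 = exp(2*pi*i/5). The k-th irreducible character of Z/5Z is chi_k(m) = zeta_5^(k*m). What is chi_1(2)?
chi_1(2) = zeta_5^2 = exp(4*I*pi/5)

Solution. chi_1(2) = zeta_5^(1*2) = zeta_5^2. Since zeta_5^5 = 1, this equals zeta_5^2 = exp(2*pi*i*2/5) = exp(4*I*pi/5).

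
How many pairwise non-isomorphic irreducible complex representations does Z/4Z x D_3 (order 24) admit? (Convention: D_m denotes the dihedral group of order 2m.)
12

Explanation: The number of irreducible complex representations of a finite group equals its number of conjugacy classes. For a direct product, #classes(G x H) = #classes(G) * #classes(H). Z/4Z has 4 classes (abelian), D_3 has 3 classes, so 4 * 3 = 12, so Z/4Z x D_3 (order 24) has exactly 12 irreducible complex representations.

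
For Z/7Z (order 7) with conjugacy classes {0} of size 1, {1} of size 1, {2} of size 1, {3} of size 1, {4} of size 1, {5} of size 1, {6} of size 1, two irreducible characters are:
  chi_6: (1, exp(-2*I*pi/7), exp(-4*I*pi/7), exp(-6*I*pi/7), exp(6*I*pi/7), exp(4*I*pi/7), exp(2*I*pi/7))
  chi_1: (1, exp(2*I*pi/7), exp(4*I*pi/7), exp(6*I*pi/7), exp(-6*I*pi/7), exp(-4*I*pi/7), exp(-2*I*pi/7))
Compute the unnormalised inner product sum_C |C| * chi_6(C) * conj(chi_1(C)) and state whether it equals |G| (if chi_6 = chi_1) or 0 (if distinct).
Sum = 0; so <chi_6, chi_1> = 0 (distinct irreducibles are orthogonal).

Reasoning: Compute term by term over conjugacy classes (|C| * chi_6(C) * conj(chi_1(C))):
  1*(1)*conj(1) + 1*(exp(-2*I*pi/7))*conj(exp(2*I*pi/7)) + 1*(exp(-4*I*pi/7))*conj(exp(4*I*pi/7)) + 1*(exp(-6*I*pi/7))*conj(exp(6*I*pi/7)) + 1*(exp(6*I*pi/7))*conj(exp(-6*I*pi/7)) + 1*(exp(4*I*pi/7))*conj(exp(-4*I*pi/7)) + 1*(exp(2*I*pi/7))*conj(exp(-2*I*pi/7))
  = (1) + (exp(-4*I*pi/7)) + (exp(6*I*pi/7)) + (exp(2*I*pi/7)) + (exp(-2*I*pi/7)) + (exp(-6*I*pi/7)) + (exp(4*I*pi/7))
  = 0.
(Exp terms are combined using exp(i*s)*conj(exp(i*t)) = exp(i*(s-t)), and sums of them are collapsed using the identity that for every m > 1 the m distinct m-th roots of unity sum to 0, e.g. 1 + exp(2*I*pi/3) + exp(-2*I*pi/3) = 0.)
Dividing by |G| = 7 gives 0/7 = 0, matching the row-orthogonality relation <chi_6, chi_1> = [chi_6 = chi_1].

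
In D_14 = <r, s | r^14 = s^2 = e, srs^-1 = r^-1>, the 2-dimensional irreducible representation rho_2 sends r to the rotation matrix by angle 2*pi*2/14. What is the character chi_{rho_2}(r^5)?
chi_{rho_2}(r^5) = 2*cos(2*pi*2*5/14) = -2*cos(3*pi/7)

Explanation: rho_2(r^5) is rotation by angle 2*pi*2*5/14, whose trace is 2*cos(2*pi*2*5/14) = -2*cos(3*pi/7).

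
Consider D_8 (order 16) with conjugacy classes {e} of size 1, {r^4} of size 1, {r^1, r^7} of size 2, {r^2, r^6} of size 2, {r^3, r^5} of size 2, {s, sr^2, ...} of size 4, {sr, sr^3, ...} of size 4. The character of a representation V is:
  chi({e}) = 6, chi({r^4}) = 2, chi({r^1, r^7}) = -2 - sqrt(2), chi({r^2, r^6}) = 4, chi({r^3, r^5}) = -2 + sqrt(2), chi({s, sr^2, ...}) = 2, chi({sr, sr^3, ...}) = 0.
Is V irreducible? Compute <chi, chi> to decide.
Not irreducible (reducible): <chi, chi> = 7 > 1.

Why: <chi, chi> = (1/|G|) sum_C |C| * |chi(C)|^2 = (1/16)[1*|6|^2 + 1*|2|^2 + 2*|-2 - sqrt(2)|^2 + 2*|4|^2 + 2*|-2 + sqrt(2)|^2 + 4*|2|^2 + 4*|0|^2]
  = (1/16)[(36) + (4) + (8*sqrt(2) + 12) + (32) + (12 - 8*sqrt(2)) + (16) + (0)] = 112/16 = 7.
A character is irreducible iff <chi, chi> = 1, so this representation is reducible.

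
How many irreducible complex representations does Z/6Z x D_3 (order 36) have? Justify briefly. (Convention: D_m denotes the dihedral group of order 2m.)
18

Argument: The number of irreducible complex representations of a finite group equals its number of conjugacy classes. For a direct product, #classes(G x H) = #classes(G) * #classes(H). Z/6Z has 6 classes (abelian), D_3 has 3 classes, so 6 * 3 = 18, so Z/6Z x D_3 (order 36) has exactly 18 irreducible complex representations.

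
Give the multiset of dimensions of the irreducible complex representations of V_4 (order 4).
Dimensions: 1, 1, 1, 1

Justification: There are 4 irreducibles (= number of conjugacy classes). Their dimensions d_i satisfy sum d_i^2 = |G| = 4: 1 + 1 + 1 + 1 = 4.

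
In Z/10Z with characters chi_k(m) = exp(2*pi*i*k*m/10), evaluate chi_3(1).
chi_3(1) = zeta_10^3 = exp(3*I*pi/5)

Why: chi_3(1) = zeta_10^(3*1) = zeta_10^3. Since zeta_10^10 = 1, this equals zeta_10^3 = exp(2*pi*i*3/10) = exp(3*I*pi/5).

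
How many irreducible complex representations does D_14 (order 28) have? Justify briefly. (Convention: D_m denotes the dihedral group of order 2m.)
10

Derivation: The number of irreducible complex representations of a finite group equals its number of conjugacy classes. D_14 has 10 conjugacy classes (n/2 + 3 for n even), so D_14 (order 28) has exactly 10 irreducible complex representations.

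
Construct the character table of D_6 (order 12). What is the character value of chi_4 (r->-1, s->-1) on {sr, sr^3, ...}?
Conjugacy classes: {e} of size 1, {r^3} of size 1, {r^1, r^5} of size 2, {r^2, r^4} of size 2, {s, sr^2, ...} of size 3, {sr, sr^3, ...} of size 3.
Character table:
  irrep \ class              {e} (size 1)  {r^3} (size 1)  {r^1, r^5} (size 2)  {r^2, r^4} (size 2)  {s, sr^2, ...} (size 3)  {sr, sr^3, ...} (size 3)
  chi_1 (triv)               1             1               1                    1                    1                        1                       
  chi_2 (sign: r->1, s->-1)  1             1               1                    1                    -1                       -1                      
  chi_3 (r->-1, s->1)        1             -1              -1                   1                    1                        -1                      
  chi_4 (r->-1, s->-1)       1             -1              -1                   1                    -1                       1                       
  chi_5 (2d, j=1)            2             -2              1                    -1                   0                        0                       
  chi_6 (2d, j=2)            2             2               -1                   -1                   0                        0                       

Spot check: chi_4 (r->-1, s->-1) on {sr, sr^3, ...} = 1.

D_6 has order 2*6 = 12 with 6 conjugacy classes, hence 6 irreducibles. Sum of squared dims 1 + 1 + 1 + 1 + 4 + 4 = 12 = |G|. Linear characters come from the abelianisation; the 2-dimensional irreps have character r^k -> 2*cos(2*pi*j*k/6), reflections -> 0.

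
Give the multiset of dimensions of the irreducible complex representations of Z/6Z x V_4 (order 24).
Dimensions: 1, 1, 1, 1, 1, 1, 1, 1, 1, 1, 1, 1, 1, 1, 1, 1, 1, 1, 1, 1, 1, 1, 1, 1

Reasoning: There are 24 irreducibles (= number of conjugacy classes). Their dimensions d_i satisfy sum d_i^2 = |G| = 24: 1 + 1 + 1 + 1 + 1 + 1 + 1 + 1 + 1 + 1 + 1 + 1 + 1 + 1 + 1 + 1 + 1 + 1 + 1 + 1 + 1 + 1 + 1 + 1 = 24. (For the product with Z/6Z: each of the 6 1-dim characters of Z/6Z tensors with each irrep of V_4, giving 6 copies of each V_4-dimension.)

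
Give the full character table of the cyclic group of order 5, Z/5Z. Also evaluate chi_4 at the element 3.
Character table of Z/5Z (irreps indexed chi_0,...,chi_4 with chi_k(m) = zeta_5^(k*m), zeta_5 = exp(2*pi*i/5)):
  irrep \ class  {0} (size 1)  {1} (size 1)    {2} (size 1)    {3} (size 1)    {4} (size 1)  
  chi_0          1             1               1               1               1             
  chi_1          1             exp(2*I*pi/5)   exp(4*I*pi/5)   exp(-4*I*pi/5)  exp(-2*I*pi/5)
  chi_2          1             exp(4*I*pi/5)   exp(-2*I*pi/5)  exp(2*I*pi/5)   exp(-4*I*pi/5)
  chi_3          1             exp(-4*I*pi/5)  exp(2*I*pi/5)   exp(-2*I*pi/5)  exp(4*I*pi/5) 
  chi_4          1             exp(-2*I*pi/5)  exp(-4*I*pi/5)  exp(4*I*pi/5)   exp(2*I*pi/5) 

Spot check: chi_4(3) = zeta_5^(4*3) = zeta_5^12 = exp(4*I*pi/5).

Why: Z/5Z is abelian, so all 5 irreducible complex representations are 1-dimensional. They are given by chi_k(m) = zeta_5^(k*m) for k = 0,...,4. Row orthogonality: sum_m chi_k(m) conj(chi_l(m)) = 5 * [k = l].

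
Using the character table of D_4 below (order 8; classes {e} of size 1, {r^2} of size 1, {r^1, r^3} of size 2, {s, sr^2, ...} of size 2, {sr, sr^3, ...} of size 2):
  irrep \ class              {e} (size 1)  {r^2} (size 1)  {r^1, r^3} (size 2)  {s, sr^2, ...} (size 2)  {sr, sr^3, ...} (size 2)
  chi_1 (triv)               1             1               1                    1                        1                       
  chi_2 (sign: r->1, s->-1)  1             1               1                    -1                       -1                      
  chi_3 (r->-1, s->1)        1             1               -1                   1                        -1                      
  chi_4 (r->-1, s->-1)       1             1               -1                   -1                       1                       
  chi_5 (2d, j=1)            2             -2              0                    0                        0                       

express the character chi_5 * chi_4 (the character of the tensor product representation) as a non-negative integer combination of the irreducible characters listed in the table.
chi_5 tensor chi_4 = chi_5 (all other irreducibles have multiplicity 0).

Derivation: The character of a tensor product is the pointwise product (chi_5 * chi_4)(C) = chi_5(C) * chi_4(C):
  {e}: (2)*(1), {r^2}: (-2)*(1), {r^1, r^3}: (0)*(-1), {s, sr^2, ...}: (0)*(-1), {sr, sr^3, ...}: (0)*(1)
so (chi_5 * chi_4) takes values
  {e} -> 2, {r^2} -> -2, {r^1, r^3} -> 0, {s, sr^2, ...} -> 0, {sr, sr^3, ...} -> 0.
Now take the inner product of this character with each irreducible chi from the table, <chi_5*chi_4, chi> = (1/8) sum_C |C| (chi_5*chi_4)(C) conj(chi(C)):
  <chi_5*chi_4, chi_1> = (1/8)[1*(2)*conj(1) + 1*(-2)*conj(1) + 2*(0)*conj(1) + 2*(0)*conj(1) + 2*(0)*conj(1)]
      = (1/8)[(2) + (-2) + (0) + (0) + (0)] = 0/8 = 0
  <chi_5*chi_4, chi_2> = (1/8)[1*(2)*conj(1) + 1*(-2)*conj(1) + 2*(0)*conj(1) + 2*(0)*conj(-1) + 2*(0)*conj(-1)]
      = (1/8)[(2) + (-2) + (0) + (0) + (0)] = 0/8 = 0
  <chi_5*chi_4, chi_3> = (1/8)[1*(2)*conj(1) + 1*(-2)*conj(1) + 2*(0)*conj(-1) + 2*(0)*conj(1) + 2*(0)*conj(-1)]
      = (1/8)[(2) + (-2) + (0) + (0) + (0)] = 0/8 = 0
  <chi_5*chi_4, chi_4> = (1/8)[1*(2)*conj(1) + 1*(-2)*conj(1) + 2*(0)*conj(-1) + 2*(0)*conj(-1) + 2*(0)*conj(1)]
      = (1/8)[(2) + (-2) + (0) + (0) + (0)] = 0/8 = 0
  <chi_5*chi_4, chi_5> = (1/8)[1*(2)*conj(2) + 1*(-2)*conj(-2) + 2*(0)*conj(0) + 2*(0)*conj(0) + 2*(0)*conj(0)]
      = (1/8)[(4) + (4) + (0) + (0) + (0)] = 8/8 = 1
Hence the multiplicities are chi_5: 1. Dimension check: dim(chi_5)*dim(chi_4) = 2*1 = 2 and sum (mult * dim) = 1*2 = 2.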